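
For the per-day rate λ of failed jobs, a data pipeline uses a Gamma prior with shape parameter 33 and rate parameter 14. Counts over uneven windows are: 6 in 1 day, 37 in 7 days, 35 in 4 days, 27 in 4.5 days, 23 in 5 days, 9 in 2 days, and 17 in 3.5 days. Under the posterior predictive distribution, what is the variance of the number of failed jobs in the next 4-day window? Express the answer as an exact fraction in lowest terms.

Total count: 6 + 37 + 35 + 27 + 23 + 9 + 17 = 154.
Total exposure: 1 + 7 + 4 + 4.5 + 5 + 2 + 3.5 = 27 days.
Gamma(α, β) with Poisson data over total exposure Σt gives posterior Gamma(α+Σx, β+Σt) = Gamma(187, 41).
The posterior predictive for a window of length T is Negative Binomial with variance T·α'·(β'+T)/β'² = 4·187·45/1681 = 33660/1681.

33660/1681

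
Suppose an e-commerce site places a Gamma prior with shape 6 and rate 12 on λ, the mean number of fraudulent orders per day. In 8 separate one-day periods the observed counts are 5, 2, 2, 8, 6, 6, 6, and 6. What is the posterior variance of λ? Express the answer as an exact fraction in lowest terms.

Total count: 5 + 2 + 2 + 8 + 6 + 6 + 6 + 6 = 41.
Total exposure: 8 days.
By Gamma–Poisson conjugacy, the posterior is Gamma(α + Σx, β + Σt) = Gamma(6 + 41, 12 + 8) = Gamma(47, 20).
Posterior variance = α'/β'² = 47/400.

47/400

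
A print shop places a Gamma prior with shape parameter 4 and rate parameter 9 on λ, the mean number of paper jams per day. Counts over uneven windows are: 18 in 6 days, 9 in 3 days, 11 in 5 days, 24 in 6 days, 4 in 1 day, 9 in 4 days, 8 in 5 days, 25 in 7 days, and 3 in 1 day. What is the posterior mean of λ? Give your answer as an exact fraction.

Total count: 18 + 9 + 11 + 24 + 4 + 9 + 8 + 25 + 3 = 111.
Total exposure: 6 + 3 + 5 + 6 + 1 + 4 + 5 + 7 + 1 = 38 days.
By Gamma–Poisson conjugacy, the posterior is Gamma(α + Σx, β + Σt) = Gamma(4 + 111, 9 + 38) = Gamma(115, 47).
Posterior mean = α'/β' = 115/47.

115/47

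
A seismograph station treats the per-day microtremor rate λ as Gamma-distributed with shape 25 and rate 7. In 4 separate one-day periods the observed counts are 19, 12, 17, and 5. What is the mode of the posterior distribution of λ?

Total count: 19 + 12 + 17 + 5 = 53.
Total exposure: 4 days.
By Gamma–Poisson conjugacy, the posterior is Gamma(α + Σx, β + Σt) = Gamma(25 + 53, 7 + 4) = Gamma(78, 11).
Posterior mode = (α'−1)/β' = 77/11 = 7.

7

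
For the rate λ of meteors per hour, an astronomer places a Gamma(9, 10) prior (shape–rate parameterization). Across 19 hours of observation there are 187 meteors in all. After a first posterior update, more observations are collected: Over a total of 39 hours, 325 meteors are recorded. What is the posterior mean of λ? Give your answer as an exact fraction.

521/68

Total count 187 over total exposure 19 hours.
After the first batch: Gamma(9 + 187, 10 + 19) = Gamma(196, 29).
Total count 325 over total exposure 39 hours.
After the second batch: Gamma(196 + 325, 29 + 39) = Gamma(521, 68).
Posterior mean = α'/β' = 521/68.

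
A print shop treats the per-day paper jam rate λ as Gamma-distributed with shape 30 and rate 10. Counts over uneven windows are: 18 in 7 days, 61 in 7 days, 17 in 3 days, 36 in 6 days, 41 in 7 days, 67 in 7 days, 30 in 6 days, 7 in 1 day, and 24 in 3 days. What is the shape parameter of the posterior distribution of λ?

331

Total count: 18 + 61 + 17 + 36 + 41 + 67 + 30 + 7 + 24 = 301.
Total exposure: 7 + 7 + 3 + 6 + 7 + 7 + 6 + 1 + 3 = 47 days.
By Gamma–Poisson conjugacy, the posterior is Gamma(α + Σx, β + Σt) = Gamma(30 + 301, 10 + 47) = Gamma(331, 57).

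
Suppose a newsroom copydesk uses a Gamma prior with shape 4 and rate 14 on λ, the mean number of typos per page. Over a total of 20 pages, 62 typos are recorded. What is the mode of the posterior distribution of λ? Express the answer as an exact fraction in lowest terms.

65/34

Total count 62 over total exposure 20 pages.
Conjugate update: add total count to the shape and total exposure to the rate, giving Gamma(66, 34).
Posterior mode = (α'−1)/β' = 65/34.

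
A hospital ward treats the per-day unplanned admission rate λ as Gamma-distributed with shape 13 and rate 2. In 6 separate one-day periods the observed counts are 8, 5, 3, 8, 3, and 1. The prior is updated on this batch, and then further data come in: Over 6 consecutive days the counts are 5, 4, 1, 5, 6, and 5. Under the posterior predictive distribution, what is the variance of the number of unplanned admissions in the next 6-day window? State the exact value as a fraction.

Total count: 8 + 5 + 3 + 8 + 3 + 1 = 28.
Total exposure: 6 days.
After the first batch: Gamma(13 + 28, 2 + 6) = Gamma(41, 8).
Total count: 5 + 4 + 1 + 5 + 6 + 5 = 26.
Total exposure: 6 days.
After the second batch: Gamma(41 + 26, 8 + 6) = Gamma(67, 14).
The posterior predictive for a window of length T is Negative Binomial with variance T·α'·(β'+T)/β'² = 6·67·20/196 = 2010/49.

2010/49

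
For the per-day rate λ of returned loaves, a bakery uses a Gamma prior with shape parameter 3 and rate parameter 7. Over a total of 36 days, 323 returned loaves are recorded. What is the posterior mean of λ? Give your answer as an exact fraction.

Total count 323 over total exposure 36 days.
Conjugate update: add total count to the shape and total exposure to the rate, giving Gamma(326, 43).
Posterior mean = α'/β' = 326/43.

326/43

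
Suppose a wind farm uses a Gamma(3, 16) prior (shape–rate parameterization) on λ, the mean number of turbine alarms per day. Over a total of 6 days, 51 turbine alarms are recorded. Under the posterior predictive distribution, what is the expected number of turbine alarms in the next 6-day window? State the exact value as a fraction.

162/11

Total count 51 over total exposure 6 days.
By Gamma–Poisson conjugacy, the posterior is Gamma(α + Σx, β + Σt) = Gamma(3 + 51, 16 + 6) = Gamma(54, 22).
Predictive mean over a 6-day window = T·E[λ|data] = 6·54/22 = 162/11.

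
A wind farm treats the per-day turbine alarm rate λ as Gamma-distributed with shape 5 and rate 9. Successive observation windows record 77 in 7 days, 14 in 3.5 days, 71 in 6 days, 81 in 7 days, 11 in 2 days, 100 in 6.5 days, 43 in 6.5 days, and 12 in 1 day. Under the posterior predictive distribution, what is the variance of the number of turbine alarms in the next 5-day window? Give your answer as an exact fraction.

Total count: 77 + 14 + 71 + 81 + 11 + 100 + 43 + 12 = 409.
Total exposure: 7 + 3.5 + 6 + 7 + 2 + 6.5 + 6.5 + 1 = 39.5 days.
Posterior: α' = 5 + 409 = 414, β' = 9 + 39.5 = 97/2.
The posterior predictive for a window of length T is Negative Binomial with variance T·α'·(β'+T)/β'² = 5·414·(107/2)/(9409/4) = 442980/9409.

442980/9409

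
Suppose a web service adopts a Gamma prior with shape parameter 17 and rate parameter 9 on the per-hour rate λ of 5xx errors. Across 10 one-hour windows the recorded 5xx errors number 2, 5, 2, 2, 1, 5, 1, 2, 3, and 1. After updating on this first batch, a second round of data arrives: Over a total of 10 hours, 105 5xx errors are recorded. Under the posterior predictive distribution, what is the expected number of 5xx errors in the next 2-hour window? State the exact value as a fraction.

292/29

Total count: 2 + 5 + 2 + 2 + 1 + 5 + 1 + 2 + 3 + 1 = 24.
Total exposure: 10 hours.
After the first batch: Gamma(17 + 24, 9 + 10) = Gamma(41, 19).
Total count 105 over total exposure 10 hours.
After the second batch: Gamma(41 + 105, 19 + 10) = Gamma(146, 29).
Predictive mean over a 2-hour window = T·E[λ|data] = 2·146/29 = 292/29.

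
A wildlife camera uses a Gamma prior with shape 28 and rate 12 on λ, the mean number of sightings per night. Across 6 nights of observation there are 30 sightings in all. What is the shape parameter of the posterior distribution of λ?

58

Total count 30 over total exposure 6 nights.
Conjugate update: add total count to the shape and total exposure to the rate, giving Gamma(58, 18).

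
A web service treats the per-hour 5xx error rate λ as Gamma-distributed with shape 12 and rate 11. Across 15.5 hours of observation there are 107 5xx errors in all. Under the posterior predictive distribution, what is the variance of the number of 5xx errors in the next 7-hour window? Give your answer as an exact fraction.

111622/2809

Total count 107 over total exposure 15.5 hours.
By Gamma–Poisson conjugacy, the posterior is Gamma(α + Σx, β + Σt) = Gamma(12 + 107, 11 + 15.5) = Gamma(119, 53/2).
The posterior predictive for a window of length T is Negative Binomial with variance T·α'·(β'+T)/β'² = 7·119·(67/2)/(2809/4) = 111622/2809.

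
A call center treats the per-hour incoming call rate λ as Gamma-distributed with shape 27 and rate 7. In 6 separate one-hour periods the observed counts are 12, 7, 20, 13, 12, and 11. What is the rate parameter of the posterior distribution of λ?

Total count: 12 + 7 + 20 + 13 + 12 + 11 = 75.
Total exposure: 6 hours.
The Gamma prior is conjugate for the Poisson rate, so λ | data ~ Gamma(27+75, 7+6) = Gamma(102, 13).

13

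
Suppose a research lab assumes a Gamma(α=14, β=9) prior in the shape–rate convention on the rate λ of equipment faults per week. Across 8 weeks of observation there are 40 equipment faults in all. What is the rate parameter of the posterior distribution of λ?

17

Total count 40 over total exposure 8 weeks.
Posterior: α' = 14 + 40 = 54, β' = 9 + 8 = 17.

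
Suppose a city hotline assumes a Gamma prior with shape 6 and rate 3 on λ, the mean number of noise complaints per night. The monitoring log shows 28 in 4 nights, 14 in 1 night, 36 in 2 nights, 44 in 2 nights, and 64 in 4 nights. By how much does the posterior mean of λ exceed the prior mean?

10

Total count: 28 + 14 + 36 + 44 + 64 = 186.
Total exposure: 4 + 1 + 2 + 2 + 4 = 13 nights.
By Gamma–Poisson conjugacy, the posterior is Gamma(α + Σx, β + Σt) = Gamma(6 + 186, 3 + 13) = Gamma(192, 16).
Posterior mean = 192/16 = 12; prior mean = 6/3 = 2. Difference = 12 − 2 = 10.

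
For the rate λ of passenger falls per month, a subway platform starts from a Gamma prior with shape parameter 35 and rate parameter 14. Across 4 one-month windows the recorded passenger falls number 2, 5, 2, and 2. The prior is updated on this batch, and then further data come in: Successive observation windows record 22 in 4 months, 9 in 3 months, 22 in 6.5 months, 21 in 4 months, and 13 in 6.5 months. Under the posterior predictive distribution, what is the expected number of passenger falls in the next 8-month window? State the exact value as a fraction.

76/3

Total count: 2 + 5 + 2 + 2 = 11.
Total exposure: 4 months.
After the first batch: Gamma(35 + 11, 14 + 4) = Gamma(46, 18).
Total count: 22 + 9 + 22 + 21 + 13 = 87.
Total exposure: 4 + 3 + 6.5 + 4 + 6.5 = 24 months.
After the second batch: Gamma(46 + 87, 18 + 24) = Gamma(133, 42).
Predictive mean over an 8-month window = T·E[λ|data] = 8·133/42 = 76/3.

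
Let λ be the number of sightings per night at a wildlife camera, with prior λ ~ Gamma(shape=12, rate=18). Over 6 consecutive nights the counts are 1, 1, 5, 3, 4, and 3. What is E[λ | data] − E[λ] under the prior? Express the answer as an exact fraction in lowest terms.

13/24

Total count: 1 + 1 + 5 + 3 + 4 + 3 = 17.
Total exposure: 6 nights.
Posterior: α' = 12 + 17 = 29, β' = 18 + 6 = 24.
Posterior mean = 29/24 = 29/24; prior mean = 12/18 = 2/3. Difference = 29/24 − 2/3 = 13/24.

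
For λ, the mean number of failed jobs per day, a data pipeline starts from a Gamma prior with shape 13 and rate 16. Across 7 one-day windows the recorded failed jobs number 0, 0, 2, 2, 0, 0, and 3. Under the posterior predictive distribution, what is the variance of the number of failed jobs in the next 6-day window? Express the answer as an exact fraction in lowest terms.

3480/529

Total count: 0 + 0 + 2 + 2 + 0 + 0 + 3 = 7.
Total exposure: 7 days.
Conjugate update: add total count to the shape and total exposure to the rate, giving Gamma(20, 23).
The posterior predictive for a window of length T is Negative Binomial with variance T·α'·(β'+T)/β'² = 6·20·29/529 = 3480/529.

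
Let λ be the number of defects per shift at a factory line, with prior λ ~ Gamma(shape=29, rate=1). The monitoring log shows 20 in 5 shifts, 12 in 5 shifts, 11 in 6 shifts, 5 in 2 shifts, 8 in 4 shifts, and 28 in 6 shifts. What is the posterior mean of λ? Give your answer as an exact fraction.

Total count: 20 + 12 + 11 + 5 + 8 + 28 = 84.
Total exposure: 5 + 5 + 6 + 2 + 4 + 6 = 28 shifts.
The Gamma prior is conjugate for the Poisson rate, so λ | data ~ Gamma(29+84, 1+28) = Gamma(113, 29).
Posterior mean = α'/β' = 113/29.

113/29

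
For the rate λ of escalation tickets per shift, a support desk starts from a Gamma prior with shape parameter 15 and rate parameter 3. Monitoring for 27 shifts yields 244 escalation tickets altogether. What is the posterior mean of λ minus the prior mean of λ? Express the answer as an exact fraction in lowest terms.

109/30

Total count 244 over total exposure 27 shifts.
By Gamma–Poisson conjugacy, the posterior is Gamma(α + Σx, β + Σt) = Gamma(15 + 244, 3 + 27) = Gamma(259, 30).
Posterior mean = 259/30 = 259/30; prior mean = 15/3 = 5. Difference = 259/30 − 5 = 109/30.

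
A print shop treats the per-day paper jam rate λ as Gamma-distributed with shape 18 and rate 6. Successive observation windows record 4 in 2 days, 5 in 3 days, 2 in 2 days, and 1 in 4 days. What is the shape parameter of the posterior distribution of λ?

30

Total count: 4 + 5 + 2 + 1 = 12.
Total exposure: 2 + 3 + 2 + 4 = 11 days.
By Gamma–Poisson conjugacy, the posterior is Gamma(α + Σx, β + Σt) = Gamma(18 + 12, 6 + 11) = Gamma(30, 17).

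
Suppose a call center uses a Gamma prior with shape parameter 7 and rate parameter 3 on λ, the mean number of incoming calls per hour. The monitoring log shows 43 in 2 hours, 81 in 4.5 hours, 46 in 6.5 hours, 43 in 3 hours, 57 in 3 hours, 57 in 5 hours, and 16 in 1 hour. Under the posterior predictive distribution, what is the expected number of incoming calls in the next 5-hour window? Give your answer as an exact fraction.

Total count: 43 + 81 + 46 + 43 + 57 + 57 + 16 = 343.
Total exposure: 2 + 4.5 + 6.5 + 3 + 3 + 5 + 1 = 25 hours.
By Gamma–Poisson conjugacy, the posterior is Gamma(α + Σx, β + Σt) = Gamma(7 + 343, 3 + 25) = Gamma(350, 28).
Predictive mean over a 5-hour window = T·E[λ|data] = 5·350/28 = 125/2.

125/2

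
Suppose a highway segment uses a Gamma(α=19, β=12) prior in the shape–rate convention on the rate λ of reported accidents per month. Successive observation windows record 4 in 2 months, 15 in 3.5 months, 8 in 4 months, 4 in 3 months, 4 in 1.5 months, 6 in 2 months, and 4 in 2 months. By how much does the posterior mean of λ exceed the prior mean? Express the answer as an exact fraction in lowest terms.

Total count: 4 + 15 + 8 + 4 + 4 + 6 + 4 = 45.
Total exposure: 2 + 3.5 + 4 + 3 + 1.5 + 2 + 2 = 18 months.
Conjugate update: add total count to the shape and total exposure to the rate, giving Gamma(64, 30).
Posterior mean = 64/30 = 32/15; prior mean = 19/12 = 19/12. Difference = 32/15 − 19/12 = 11/20.

11/20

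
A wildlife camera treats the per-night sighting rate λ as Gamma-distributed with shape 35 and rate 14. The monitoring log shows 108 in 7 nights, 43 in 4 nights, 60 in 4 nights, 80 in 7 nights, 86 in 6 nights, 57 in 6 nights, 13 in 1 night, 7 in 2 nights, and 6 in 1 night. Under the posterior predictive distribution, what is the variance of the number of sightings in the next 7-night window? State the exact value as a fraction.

Total count: 108 + 43 + 60 + 80 + 86 + 57 + 13 + 7 + 6 = 460.
Total exposure: 7 + 4 + 4 + 7 + 6 + 6 + 1 + 2 + 1 = 38 nights.
By Gamma–Poisson conjugacy, the posterior is Gamma(α + Σx, β + Σt) = Gamma(35 + 460, 14 + 38) = Gamma(495, 52).
The posterior predictive for a window of length T is Negative Binomial with variance T·α'·(β'+T)/β'² = 7·495·59/2704 = 204435/2704.

204435/2704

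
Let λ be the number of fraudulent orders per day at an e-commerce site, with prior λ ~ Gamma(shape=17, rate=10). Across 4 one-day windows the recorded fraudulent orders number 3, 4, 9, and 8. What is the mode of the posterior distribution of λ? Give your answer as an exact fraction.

20/7

Total count: 3 + 4 + 9 + 8 = 24.
Total exposure: 4 days.
Posterior: α' = 17 + 24 = 41, β' = 10 + 4 = 14.
Posterior mode = (α'−1)/β' = 40/14 = 20/7.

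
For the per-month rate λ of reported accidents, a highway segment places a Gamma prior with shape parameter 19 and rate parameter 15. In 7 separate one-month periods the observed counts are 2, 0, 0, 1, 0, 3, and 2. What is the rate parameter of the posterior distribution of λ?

22

Total count: 2 + 0 + 0 + 1 + 0 + 3 + 2 = 8.
Total exposure: 7 months.
By Gamma–Poisson conjugacy, the posterior is Gamma(α + Σx, β + Σt) = Gamma(19 + 8, 15 + 7) = Gamma(27, 22).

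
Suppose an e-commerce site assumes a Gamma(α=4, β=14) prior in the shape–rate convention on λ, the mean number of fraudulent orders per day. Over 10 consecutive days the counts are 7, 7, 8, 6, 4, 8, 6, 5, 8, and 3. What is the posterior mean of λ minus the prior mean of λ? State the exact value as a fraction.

Total count: 7 + 7 + 8 + 6 + 4 + 8 + 6 + 5 + 8 + 3 = 62.
Total exposure: 10 days.
Conjugate update: add total count to the shape and total exposure to the rate, giving Gamma(66, 24).
Posterior mean = 66/24 = 11/4; prior mean = 4/14 = 2/7. Difference = 11/4 − 2/7 = 69/28.

69/28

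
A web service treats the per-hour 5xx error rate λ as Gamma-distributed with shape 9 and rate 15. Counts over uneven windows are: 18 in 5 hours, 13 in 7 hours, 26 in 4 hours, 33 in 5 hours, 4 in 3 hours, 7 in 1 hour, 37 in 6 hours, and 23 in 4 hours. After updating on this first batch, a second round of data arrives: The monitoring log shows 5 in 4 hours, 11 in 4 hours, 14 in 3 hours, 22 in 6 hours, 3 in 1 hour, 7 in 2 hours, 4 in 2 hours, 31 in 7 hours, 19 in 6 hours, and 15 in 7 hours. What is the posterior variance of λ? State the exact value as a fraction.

Total count: 18 + 13 + 26 + 33 + 4 + 7 + 37 + 23 = 161.
Total exposure: 5 + 7 + 4 + 5 + 3 + 1 + 6 + 4 = 35 hours.
After the first batch: Gamma(9 + 161, 15 + 35) = Gamma(170, 50).
Total count: 5 + 11 + 14 + 22 + 3 + 7 + 4 + 31 + 19 + 15 = 131.
Total exposure: 4 + 4 + 3 + 6 + 1 + 2 + 2 + 7 + 6 + 7 = 42 hours.
After the second batch: Gamma(170 + 131, 50 + 42) = Gamma(301, 92).
Posterior variance = α'/β'² = 301/8464.

301/8464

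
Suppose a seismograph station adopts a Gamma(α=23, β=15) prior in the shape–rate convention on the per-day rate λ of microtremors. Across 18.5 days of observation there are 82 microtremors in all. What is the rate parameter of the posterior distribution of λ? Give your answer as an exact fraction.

67/2

Total count 82 over total exposure 18.5 days.
By Gamma–Poisson conjugacy, the posterior is Gamma(α + Σx, β + Σt) = Gamma(23 + 82, 15 + 18.5) = Gamma(105, 67/2).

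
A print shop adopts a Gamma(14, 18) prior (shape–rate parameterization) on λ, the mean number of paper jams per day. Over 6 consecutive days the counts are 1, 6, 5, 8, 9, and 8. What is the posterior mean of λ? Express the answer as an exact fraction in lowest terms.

17/8

Total count: 1 + 6 + 5 + 8 + 9 + 8 = 37.
Total exposure: 6 days.
Posterior: α' = 14 + 37 = 51, β' = 18 + 6 = 24.
Posterior mean = α'/β' = 51/24 = 17/8.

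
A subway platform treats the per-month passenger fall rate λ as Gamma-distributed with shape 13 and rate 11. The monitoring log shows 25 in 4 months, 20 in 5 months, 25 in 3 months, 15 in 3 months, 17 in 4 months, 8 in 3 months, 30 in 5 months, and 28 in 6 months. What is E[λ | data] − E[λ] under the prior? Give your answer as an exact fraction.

Total count: 25 + 20 + 25 + 15 + 17 + 8 + 30 + 28 = 168.
Total exposure: 4 + 5 + 3 + 3 + 4 + 3 + 5 + 6 = 33 months.
Gamma(α, β) with Poisson data over total exposure Σt gives posterior Gamma(α+Σx, β+Σt) = Gamma(181, 44).
Posterior mean = 181/44 = 181/44; prior mean = 13/11 = 13/11. Difference = 181/44 − 13/11 = 129/44.

129/44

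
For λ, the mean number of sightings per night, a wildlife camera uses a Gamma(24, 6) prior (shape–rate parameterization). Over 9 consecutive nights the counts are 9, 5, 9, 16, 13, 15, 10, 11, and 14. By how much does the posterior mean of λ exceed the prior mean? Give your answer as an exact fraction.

Total count: 9 + 5 + 9 + 16 + 13 + 15 + 10 + 11 + 14 = 102.
Total exposure: 9 nights.
The Gamma prior is conjugate for the Poisson rate, so λ | data ~ Gamma(24+102, 6+9) = Gamma(126, 15).
Posterior mean = 126/15 = 42/5; prior mean = 24/6 = 4. Difference = 42/5 − 4 = 22/5.

22/5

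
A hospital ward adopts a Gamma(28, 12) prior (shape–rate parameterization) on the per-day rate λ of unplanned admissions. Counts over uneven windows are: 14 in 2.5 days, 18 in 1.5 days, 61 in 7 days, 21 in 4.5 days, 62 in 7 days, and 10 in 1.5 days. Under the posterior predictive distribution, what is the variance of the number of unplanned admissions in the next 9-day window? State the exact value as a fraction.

535/8

Total count: 14 + 18 + 61 + 21 + 62 + 10 = 186.
Total exposure: 2.5 + 1.5 + 7 + 4.5 + 7 + 1.5 = 24 days.
Posterior: α' = 28 + 186 = 214, β' = 12 + 24 = 36.
The posterior predictive for a window of length T is Negative Binomial with variance T·α'·(β'+T)/β'² = 9·214·45/1296 = 535/8.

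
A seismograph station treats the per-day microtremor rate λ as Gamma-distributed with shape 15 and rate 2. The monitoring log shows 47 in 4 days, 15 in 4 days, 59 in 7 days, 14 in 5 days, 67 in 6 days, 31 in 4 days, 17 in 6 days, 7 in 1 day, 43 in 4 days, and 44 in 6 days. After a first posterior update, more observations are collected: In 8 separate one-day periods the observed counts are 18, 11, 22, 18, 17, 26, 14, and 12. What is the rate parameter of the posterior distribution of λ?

57

Total count: 47 + 15 + 59 + 14 + 67 + 31 + 17 + 7 + 43 + 44 = 344.
Total exposure: 4 + 4 + 7 + 5 + 6 + 4 + 6 + 1 + 4 + 6 = 47 days.
After the first batch: Gamma(15 + 344, 2 + 47) = Gamma(359, 49).
Total count: 18 + 11 + 22 + 18 + 17 + 26 + 14 + 12 = 138.
Total exposure: 8 days.
After the second batch: Gamma(359 + 138, 49 + 8) = Gamma(497, 57).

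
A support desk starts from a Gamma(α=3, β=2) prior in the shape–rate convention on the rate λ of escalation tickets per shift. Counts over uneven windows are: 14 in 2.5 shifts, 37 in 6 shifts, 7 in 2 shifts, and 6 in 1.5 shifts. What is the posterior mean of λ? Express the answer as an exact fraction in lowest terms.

67/14

Total count: 14 + 37 + 7 + 6 = 64.
Total exposure: 2.5 + 6 + 2 + 1.5 = 12 shifts.
Posterior: α' = 3 + 64 = 67, β' = 2 + 12 = 14.
Posterior mean = α'/β' = 67/14.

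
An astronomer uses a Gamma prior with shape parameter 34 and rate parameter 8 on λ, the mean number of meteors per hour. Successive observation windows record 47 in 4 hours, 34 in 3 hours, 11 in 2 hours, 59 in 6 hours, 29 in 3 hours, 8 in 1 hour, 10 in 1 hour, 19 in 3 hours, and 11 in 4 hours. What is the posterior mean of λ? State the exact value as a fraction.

Total count: 47 + 34 + 11 + 59 + 29 + 8 + 10 + 19 + 11 = 228.
Total exposure: 4 + 3 + 2 + 6 + 3 + 1 + 1 + 3 + 4 = 27 hours.
The Gamma prior is conjugate for the Poisson rate, so λ | data ~ Gamma(34+228, 8+27) = Gamma(262, 35).
Posterior mean = α'/β' = 262/35.

262/35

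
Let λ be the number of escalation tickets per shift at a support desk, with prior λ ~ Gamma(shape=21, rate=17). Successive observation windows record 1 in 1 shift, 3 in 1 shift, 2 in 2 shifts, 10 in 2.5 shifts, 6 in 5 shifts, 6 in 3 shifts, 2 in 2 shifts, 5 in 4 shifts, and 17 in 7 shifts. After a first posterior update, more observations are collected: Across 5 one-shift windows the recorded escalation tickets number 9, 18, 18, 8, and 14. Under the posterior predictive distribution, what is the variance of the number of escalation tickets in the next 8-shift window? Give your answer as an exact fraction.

Total count: 1 + 3 + 2 + 10 + 6 + 6 + 2 + 5 + 17 = 52.
Total exposure: 1 + 1 + 2 + 2.5 + 5 + 3 + 2 + 4 + 7 = 27.5 shifts.
After the first batch: Gamma(21 + 52, 17 + 27.5) = Gamma(73, 89/2).
Total count: 9 + 18 + 18 + 8 + 14 = 67.
Total exposure: 5 shifts.
After the second batch: Gamma(73 + 67, 89/2 + 5) = Gamma(140, 99/2).
The posterior predictive for a window of length T is Negative Binomial with variance T·α'·(β'+T)/β'² = 8·140·(115/2)/(9801/4) = 257600/9801.

257600/9801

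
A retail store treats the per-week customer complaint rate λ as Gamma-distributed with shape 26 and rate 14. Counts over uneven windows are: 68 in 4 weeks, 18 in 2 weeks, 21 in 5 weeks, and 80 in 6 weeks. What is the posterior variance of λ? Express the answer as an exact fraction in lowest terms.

Total count: 68 + 18 + 21 + 80 = 187.
Total exposure: 4 + 2 + 5 + 6 = 17 weeks.
Conjugate update: add total count to the shape and total exposure to the rate, giving Gamma(213, 31).
Posterior variance = α'/β'² = 213/961.

213/961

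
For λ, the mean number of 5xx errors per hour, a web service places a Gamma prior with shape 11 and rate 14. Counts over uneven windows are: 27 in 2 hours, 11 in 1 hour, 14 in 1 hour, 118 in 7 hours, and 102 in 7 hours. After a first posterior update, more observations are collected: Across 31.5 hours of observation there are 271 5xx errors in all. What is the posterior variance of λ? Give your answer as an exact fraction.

2216/16129

Total count: 27 + 11 + 14 + 118 + 102 = 272.
Total exposure: 2 + 1 + 1 + 7 + 7 = 18 hours.
After the first batch: Gamma(11 + 272, 14 + 18) = Gamma(283, 32).
Total count 271 over total exposure 31.5 hours.
After the second batch: Gamma(283 + 271, 32 + 31.5) = Gamma(554, 127/2).
Posterior variance = α'/β'² = 554/(16129/4) = 2216/16129.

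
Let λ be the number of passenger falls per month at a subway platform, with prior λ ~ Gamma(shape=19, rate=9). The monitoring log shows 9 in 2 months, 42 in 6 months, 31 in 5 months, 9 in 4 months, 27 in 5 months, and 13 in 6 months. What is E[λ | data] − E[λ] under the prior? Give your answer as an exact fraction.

647/333

Total count: 9 + 42 + 31 + 9 + 27 + 13 = 131.
Total exposure: 2 + 6 + 5 + 4 + 5 + 6 = 28 months.
Conjugate update: add total count to the shape and total exposure to the rate, giving Gamma(150, 37).
Posterior mean = 150/37 = 150/37; prior mean = 19/9 = 19/9. Difference = 150/37 − 19/9 = 647/333.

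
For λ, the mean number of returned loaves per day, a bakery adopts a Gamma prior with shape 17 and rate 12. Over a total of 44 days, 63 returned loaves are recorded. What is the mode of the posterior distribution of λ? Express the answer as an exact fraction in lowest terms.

79/56

Total count 63 over total exposure 44 days.
By Gamma–Poisson conjugacy, the posterior is Gamma(α + Σx, β + Σt) = Gamma(17 + 63, 12 + 44) = Gamma(80, 56).
Posterior mode = (α'−1)/β' = 79/56.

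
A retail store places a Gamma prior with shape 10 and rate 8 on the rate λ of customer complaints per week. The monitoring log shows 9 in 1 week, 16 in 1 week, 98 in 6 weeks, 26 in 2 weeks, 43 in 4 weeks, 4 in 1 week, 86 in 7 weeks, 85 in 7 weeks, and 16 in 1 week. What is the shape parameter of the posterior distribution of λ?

Total count: 9 + 16 + 98 + 26 + 43 + 4 + 86 + 85 + 16 = 383.
Total exposure: 1 + 1 + 6 + 2 + 4 + 1 + 7 + 7 + 1 = 30 weeks.
By Gamma–Poisson conjugacy, the posterior is Gamma(α + Σx, β + Σt) = Gamma(10 + 383, 8 + 30) = Gamma(393, 38).

393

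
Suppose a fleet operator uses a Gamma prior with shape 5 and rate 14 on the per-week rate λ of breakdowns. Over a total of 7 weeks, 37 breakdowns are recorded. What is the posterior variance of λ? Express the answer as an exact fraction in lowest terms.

Total count 37 over total exposure 7 weeks.
The Gamma prior is conjugate for the Poisson rate, so λ | data ~ Gamma(5+37, 14+7) = Gamma(42, 21).
Posterior variance = α'/β'² = 42/441 = 2/21.

2/21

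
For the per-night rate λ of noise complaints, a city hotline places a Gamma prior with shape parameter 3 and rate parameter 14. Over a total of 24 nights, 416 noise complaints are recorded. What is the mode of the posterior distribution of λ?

11

Total count 416 over total exposure 24 nights.
Gamma(α, β) with Poisson data over total exposure Σt gives posterior Gamma(α+Σx, β+Σt) = Gamma(419, 38).
Posterior mode = (α'−1)/β' = 418/38 = 11.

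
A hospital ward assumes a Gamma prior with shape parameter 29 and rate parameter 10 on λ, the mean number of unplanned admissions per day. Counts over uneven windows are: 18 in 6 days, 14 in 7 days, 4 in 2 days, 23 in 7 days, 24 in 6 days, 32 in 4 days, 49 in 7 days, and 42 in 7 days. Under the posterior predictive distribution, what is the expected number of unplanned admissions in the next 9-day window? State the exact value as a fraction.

2115/56

Total count: 18 + 14 + 4 + 23 + 24 + 32 + 49 + 42 = 206.
Total exposure: 6 + 7 + 2 + 7 + 6 + 4 + 7 + 7 = 46 days.
The Gamma prior is conjugate for the Poisson rate, so λ | data ~ Gamma(29+206, 10+46) = Gamma(235, 56).
Predictive mean over a 9-day window = T·E[λ|data] = 9·235/56 = 2115/56.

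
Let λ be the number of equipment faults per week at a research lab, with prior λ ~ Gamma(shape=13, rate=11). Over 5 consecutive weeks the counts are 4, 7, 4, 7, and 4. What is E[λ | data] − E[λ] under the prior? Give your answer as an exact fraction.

Total count: 4 + 7 + 4 + 7 + 4 = 26.
Total exposure: 5 weeks.
By Gamma–Poisson conjugacy, the posterior is Gamma(α + Σx, β + Σt) = Gamma(13 + 26, 11 + 5) = Gamma(39, 16).
Posterior mean = 39/16 = 39/16; prior mean = 13/11 = 13/11. Difference = 39/16 − 13/11 = 221/176.

221/176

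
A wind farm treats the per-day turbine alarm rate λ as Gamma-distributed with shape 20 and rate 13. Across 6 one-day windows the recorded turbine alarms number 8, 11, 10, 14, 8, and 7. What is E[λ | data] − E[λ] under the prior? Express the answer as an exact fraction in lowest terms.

634/247

Total count: 8 + 11 + 10 + 14 + 8 + 7 = 58.
Total exposure: 6 days.
Conjugate update: add total count to the shape and total exposure to the rate, giving Gamma(78, 19).
Posterior mean = 78/19 = 78/19; prior mean = 20/13 = 20/13. Difference = 78/19 − 20/13 = 634/247.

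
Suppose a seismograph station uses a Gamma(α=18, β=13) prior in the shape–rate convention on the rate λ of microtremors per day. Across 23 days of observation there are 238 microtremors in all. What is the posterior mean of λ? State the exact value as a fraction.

64/9

Total count 238 over total exposure 23 days.
Gamma(α, β) with Poisson data over total exposure Σt gives posterior Gamma(α+Σx, β+Σt) = Gamma(256, 36).
Posterior mean = α'/β' = 256/36 = 64/9.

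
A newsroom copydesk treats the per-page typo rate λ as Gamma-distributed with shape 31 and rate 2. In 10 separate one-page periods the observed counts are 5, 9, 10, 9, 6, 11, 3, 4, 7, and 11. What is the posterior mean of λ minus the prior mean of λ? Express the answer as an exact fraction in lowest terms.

-20/3

Total count: 5 + 9 + 10 + 9 + 6 + 11 + 3 + 4 + 7 + 11 = 75.
Total exposure: 10 pages.
The Gamma prior is conjugate for the Poisson rate, so λ | data ~ Gamma(31+75, 2+10) = Gamma(106, 12).
Posterior mean = 106/12 = 53/6; prior mean = 31/2 = 31/2. Difference = 53/6 − 31/2 = -20/3.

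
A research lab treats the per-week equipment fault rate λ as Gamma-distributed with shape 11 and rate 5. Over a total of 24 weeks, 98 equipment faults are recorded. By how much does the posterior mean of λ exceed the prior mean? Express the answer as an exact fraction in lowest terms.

Total count 98 over total exposure 24 weeks.
By Gamma–Poisson conjugacy, the posterior is Gamma(α + Σx, β + Σt) = Gamma(11 + 98, 5 + 24) = Gamma(109, 29).
Posterior mean = 109/29 = 109/29; prior mean = 11/5 = 11/5. Difference = 109/29 − 11/5 = 226/145.

226/145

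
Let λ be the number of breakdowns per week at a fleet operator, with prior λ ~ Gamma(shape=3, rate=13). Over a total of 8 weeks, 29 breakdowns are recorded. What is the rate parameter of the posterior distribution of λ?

21

Total count 29 over total exposure 8 weeks.
Gamma(α, β) with Poisson data over total exposure Σt gives posterior Gamma(α+Σx, β+Σt) = Gamma(32, 21).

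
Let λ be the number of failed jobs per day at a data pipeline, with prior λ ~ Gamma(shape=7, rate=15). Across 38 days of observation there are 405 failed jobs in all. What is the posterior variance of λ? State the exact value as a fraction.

Total count 405 over total exposure 38 days.
Posterior: α' = 7 + 405 = 412, β' = 15 + 38 = 53.
Posterior variance = α'/β'² = 412/2809.

412/2809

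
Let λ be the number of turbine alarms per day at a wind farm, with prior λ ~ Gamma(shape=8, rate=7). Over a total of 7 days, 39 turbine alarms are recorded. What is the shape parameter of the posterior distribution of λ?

47

Total count 39 over total exposure 7 days.
The Gamma prior is conjugate for the Poisson rate, so λ | data ~ Gamma(8+39, 7+7) = Gamma(47, 14).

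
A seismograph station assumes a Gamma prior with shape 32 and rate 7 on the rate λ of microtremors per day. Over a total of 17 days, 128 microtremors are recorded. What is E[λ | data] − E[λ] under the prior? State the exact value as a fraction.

Total count 128 over total exposure 17 days.
Posterior: α' = 32 + 128 = 160, β' = 7 + 17 = 24.
Posterior mean = 160/24 = 20/3; prior mean = 32/7 = 32/7. Difference = 20/3 − 32/7 = 44/21.

44/21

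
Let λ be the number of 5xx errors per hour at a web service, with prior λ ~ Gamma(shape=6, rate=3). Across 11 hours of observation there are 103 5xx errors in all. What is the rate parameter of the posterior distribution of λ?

Total count 103 over total exposure 11 hours.
Posterior: α' = 6 + 103 = 109, β' = 3 + 11 = 14.

14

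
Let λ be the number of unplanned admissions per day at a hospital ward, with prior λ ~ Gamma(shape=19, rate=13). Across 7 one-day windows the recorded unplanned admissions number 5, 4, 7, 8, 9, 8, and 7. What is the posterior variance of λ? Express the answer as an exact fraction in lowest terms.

67/400

Total count: 5 + 4 + 7 + 8 + 9 + 8 + 7 = 48.
Total exposure: 7 days.
The Gamma prior is conjugate for the Poisson rate, so λ | data ~ Gamma(19+48, 13+7) = Gamma(67, 20).
Posterior variance = α'/β'² = 67/400.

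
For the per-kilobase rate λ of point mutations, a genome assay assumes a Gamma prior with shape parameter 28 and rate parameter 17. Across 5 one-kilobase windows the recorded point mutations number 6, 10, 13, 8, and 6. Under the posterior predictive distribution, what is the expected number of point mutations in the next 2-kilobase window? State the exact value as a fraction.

71/11

Total count: 6 + 10 + 13 + 8 + 6 = 43.
Total exposure: 5 kilobases.
By Gamma–Poisson conjugacy, the posterior is Gamma(α + Σx, β + Σt) = Gamma(28 + 43, 17 + 5) = Gamma(71, 22).
Predictive mean over a 2-kilobase window = T·E[λ|data] = 2·71/22 = 71/11.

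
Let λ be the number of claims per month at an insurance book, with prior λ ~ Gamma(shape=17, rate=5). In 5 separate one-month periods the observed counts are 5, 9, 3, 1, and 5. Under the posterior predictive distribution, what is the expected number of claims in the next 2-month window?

Total count: 5 + 9 + 3 + 1 + 5 = 23.
Total exposure: 5 months.
By Gamma–Poisson conjugacy, the posterior is Gamma(α + Σx, β + Σt) = Gamma(17 + 23, 5 + 5) = Gamma(40, 10).
Predictive mean over a 2-month window = T·E[λ|data] = 2·40/10 = 8.

8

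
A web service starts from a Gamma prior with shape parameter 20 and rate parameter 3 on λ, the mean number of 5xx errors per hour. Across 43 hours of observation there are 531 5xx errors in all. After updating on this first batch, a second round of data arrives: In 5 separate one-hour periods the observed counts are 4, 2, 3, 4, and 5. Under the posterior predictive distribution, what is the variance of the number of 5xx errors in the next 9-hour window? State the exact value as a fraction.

Total count 531 over total exposure 43 hours.
After the first batch: Gamma(20 + 531, 3 + 43) = Gamma(551, 46).
Total count: 4 + 2 + 3 + 4 + 5 = 18.
Total exposure: 5 hours.
After the second batch: Gamma(551 + 18, 46 + 5) = Gamma(569, 51).
The posterior predictive for a window of length T is Negative Binomial with variance T·α'·(β'+T)/β'² = 9·569·60/2601 = 34140/289.

34140/289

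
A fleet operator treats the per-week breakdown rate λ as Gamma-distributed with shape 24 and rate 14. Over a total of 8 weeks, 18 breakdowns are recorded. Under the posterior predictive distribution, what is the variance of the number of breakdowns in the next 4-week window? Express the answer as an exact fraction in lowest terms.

1092/121

Total count 18 over total exposure 8 weeks.
Gamma(α, β) with Poisson data over total exposure Σt gives posterior Gamma(α+Σx, β+Σt) = Gamma(42, 22).
The posterior predictive for a window of length T is Negative Binomial with variance T·α'·(β'+T)/β'² = 4·42·26/484 = 1092/121.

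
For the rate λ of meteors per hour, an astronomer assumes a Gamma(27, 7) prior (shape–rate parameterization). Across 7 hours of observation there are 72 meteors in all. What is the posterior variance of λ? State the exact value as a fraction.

99/196

Total count 72 over total exposure 7 hours.
The Gamma prior is conjugate for the Poisson rate, so λ | data ~ Gamma(27+72, 7+7) = Gamma(99, 14).
Posterior variance = α'/β'² = 99/196.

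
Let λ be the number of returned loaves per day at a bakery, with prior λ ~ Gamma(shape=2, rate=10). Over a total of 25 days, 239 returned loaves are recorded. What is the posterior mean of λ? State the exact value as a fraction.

Total count 239 over total exposure 25 days.
Posterior: α' = 2 + 239 = 241, β' = 10 + 25 = 35.
Posterior mean = α'/β' = 241/35.

241/35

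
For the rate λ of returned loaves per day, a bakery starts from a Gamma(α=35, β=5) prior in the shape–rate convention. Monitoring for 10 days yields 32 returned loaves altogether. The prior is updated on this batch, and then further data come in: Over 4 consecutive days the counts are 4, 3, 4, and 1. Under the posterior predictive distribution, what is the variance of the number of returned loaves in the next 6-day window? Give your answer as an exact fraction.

Total count 32 over total exposure 10 days.
After the first batch: Gamma(35 + 32, 5 + 10) = Gamma(67, 15).
Total count: 4 + 3 + 4 + 1 = 12.
Total exposure: 4 days.
After the second batch: Gamma(67 + 12, 15 + 4) = Gamma(79, 19).
The posterior predictive for a window of length T is Negative Binomial with variance T·α'·(β'+T)/β'² = 6·79·25/361 = 11850/361.

11850/361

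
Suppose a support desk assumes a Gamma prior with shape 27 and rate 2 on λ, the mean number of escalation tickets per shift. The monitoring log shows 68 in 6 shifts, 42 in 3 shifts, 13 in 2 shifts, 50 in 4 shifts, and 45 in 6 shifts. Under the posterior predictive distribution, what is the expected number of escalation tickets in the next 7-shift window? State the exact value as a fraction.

1715/23

Total count: 68 + 42 + 13 + 50 + 45 = 218.
Total exposure: 6 + 3 + 2 + 4 + 6 = 21 shifts.
By Gamma–Poisson conjugacy, the posterior is Gamma(α + Σx, β + Σt) = Gamma(27 + 218, 2 + 21) = Gamma(245, 23).
Predictive mean over a 7-shift window = T·E[λ|data] = 7·245/23 = 1715/23.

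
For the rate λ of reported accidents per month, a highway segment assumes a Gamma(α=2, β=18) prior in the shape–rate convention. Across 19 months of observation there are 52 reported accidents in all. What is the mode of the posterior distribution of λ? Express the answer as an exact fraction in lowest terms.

Total count 52 over total exposure 19 months.
Posterior: α' = 2 + 52 = 54, β' = 18 + 19 = 37.
Posterior mode = (α'−1)/β' = 53/37.

53/37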